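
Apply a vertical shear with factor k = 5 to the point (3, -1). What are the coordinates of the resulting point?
(3, 14)

Shear matrix for vertical shear with factor k = 5:
[[1, 0], [5, 1]]
Result: (3, -1) → (3, 14)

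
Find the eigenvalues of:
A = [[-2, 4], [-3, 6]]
λ = 0, 4

Solve det(A - λI) = 0. For a 2×2 matrix this is λ² - (trace)λ + det = 0.
trace(A) = -2 + 6 = 4.
det(A) = (-2)*(6) - (4)*(-3) = -12 + 12 = 0.
Characteristic equation: λ² - (4)λ + (0) = 0.
Discriminant: (4)² - 4*(0) = 16 - 0 = 16.
Roots: λ = (4 ± √16) / 2 = 0, 4.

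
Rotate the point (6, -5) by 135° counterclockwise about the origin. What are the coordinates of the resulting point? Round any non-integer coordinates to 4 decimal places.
(-0.7071, 7.7782)

Rotation matrix R(θ) = [[cos θ, -sin θ], [sin θ, cos θ]]; for θ = 135°:
R = [[-√2/2, -√2/2], [√2/2, -√2/2]]
Result: R × [6, -5]ᵀ = [-√2/2·6 + (-√2/2)·-5, √2/2·6 + (-√2/2)·-5]ᵀ = (-0.7071, 7.7782)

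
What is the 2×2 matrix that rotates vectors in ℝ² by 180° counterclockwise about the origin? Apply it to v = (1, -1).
R = [[-1, 0], [0, -1]]; R·v = (-1, 1)

A counterclockwise rotation by angle θ in ℝ² has matrix R(θ) = [[cos θ, -sin θ], [sin θ, cos θ]].
For θ = 180°: cos θ = -1, sin θ = 0.
R(180°) = [[-1, 0], [0, -1]].
R·v = [-1·1 + (0)·-1, 0·1 + -1·-1] = (-1, 1).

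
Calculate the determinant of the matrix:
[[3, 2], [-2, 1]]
7

For a 2×2 matrix [[a, b], [c, d]], det = ad - bc
det = (3)(1) - (2)(-2) = 3 - -4 = 7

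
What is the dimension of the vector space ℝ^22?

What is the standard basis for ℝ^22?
Dimension = 22; standard basis = {e_1, e_2, e_3, …, e_22}

ℝ^22 is the space of 22-tuples of real numbers; its dimension is 22.
The standard basis consists of 22 vectors: e_1, e_2, e_3, …, e_22, where e_i is the vector with 1 in position i and 0 elsewhere.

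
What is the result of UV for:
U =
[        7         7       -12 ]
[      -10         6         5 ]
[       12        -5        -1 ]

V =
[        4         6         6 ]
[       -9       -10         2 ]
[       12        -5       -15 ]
UV =
[     -179        32       236 ]
[      -34      -145      -123 ]
[       81       127        77 ]

Matrix multiplication: (UV)[i][j] = sum over k of U[i][k] * V[k][j].
  (UV)[0][0] = (7)*(4) + (7)*(-9) + (-12)*(12) = -179
  (UV)[0][1] = (7)*(6) + (7)*(-10) + (-12)*(-5) = 32
  (UV)[0][2] = (7)*(6) + (7)*(2) + (-12)*(-15) = 236
  (UV)[1][0] = (-10)*(4) + (6)*(-9) + (5)*(12) = -34
  (UV)[1][1] = (-10)*(6) + (6)*(-10) + (5)*(-5) = -145
  (UV)[1][2] = (-10)*(6) + (6)*(2) + (5)*(-15) = -123
  (UV)[2][0] = (12)*(4) + (-5)*(-9) + (-1)*(12) = 81
  (UV)[2][1] = (12)*(6) + (-5)*(-10) + (-1)*(-5) = 127
  (UV)[2][2] = (12)*(6) + (-5)*(2) + (-1)*(-15) = 77
UV =
[     -179        32       236 ]
[      -34      -145      -123 ]
[       81       127        77 ]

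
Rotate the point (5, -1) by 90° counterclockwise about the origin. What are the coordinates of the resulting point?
(1, 5)

Rotation matrix R(θ) = [[cos θ, -sin θ], [sin θ, cos θ]]; for θ = 90°:
R = [[0, -1], [1, 0]]
Result: R × [5, -1]ᵀ = [0·5 + (-1)·-1, 1·5 + (0)·-1]ᵀ = (1, 5)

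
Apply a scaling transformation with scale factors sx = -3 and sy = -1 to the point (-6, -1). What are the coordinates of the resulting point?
(18, 1)

Scaling matrix:
[[-3, 0], [0, -1]]
Result: (-6 × -3, -1 × -1) = (18, 1)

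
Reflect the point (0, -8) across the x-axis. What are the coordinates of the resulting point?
(0, 8)

Reflection across x-axis: (0, -8) → (0, 8)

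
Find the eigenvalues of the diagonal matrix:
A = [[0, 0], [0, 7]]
λ₁ = 0, λ₂ = 7

The characteristic polynomial of A is det(A - λI) = (0 - λ)(7 - λ) = 0.
The roots are λ = 0 and λ = 7, so the eigenvalues are the diagonal entries.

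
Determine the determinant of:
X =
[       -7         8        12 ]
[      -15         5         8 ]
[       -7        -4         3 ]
det(X) = 723

Expand along row 0 (cofactor expansion): det(X) = a*(e*i - f*h) - b*(d*i - f*g) + c*(d*h - e*g), where the 3×3 is [[a, b, c], [d, e, f], [g, h, i]].
Minor M_00 = (5)*(3) - (8)*(-4) = 15 + 32 = 47.
Minor M_01 = (-15)*(3) - (8)*(-7) = -45 + 56 = 11.
Minor M_02 = (-15)*(-4) - (5)*(-7) = 60 + 35 = 95.
det(X) = (-7)*(47) - (8)*(11) + (12)*(95) = -329 - 88 + 1140 = 723.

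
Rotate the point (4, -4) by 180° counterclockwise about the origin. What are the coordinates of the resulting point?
(-4, 4)

Rotation matrix R(θ) = [[cos θ, -sin θ], [sin θ, cos θ]]; for θ = 180°:
R = [[-1, 0], [0, -1]]
Result: R × [4, -4]ᵀ = [-1·4 + (0)·-4, 0·4 + (-1)·-4]ᵀ = (-4, 4)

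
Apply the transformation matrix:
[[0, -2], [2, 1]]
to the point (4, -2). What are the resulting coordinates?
(4, 6)

Matrix multiplication:
[[0, -2], [2, 1]] × [4, -2]ᵀ
= [0×4 + -2×-2, 2×4 + 1×-2]ᵀ
= [4.0000, 6.0000]ᵀ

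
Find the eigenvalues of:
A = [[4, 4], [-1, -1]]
λ = 0, 3

Solve det(A - λI) = 0. For a 2×2 matrix this is λ² - (trace)λ + det = 0.
trace(A) = 4 - 1 = 3.
det(A) = (4)*(-1) - (4)*(-1) = -4 + 4 = 0.
Characteristic equation: λ² - (3)λ + (0) = 0.
Discriminant: (3)² - 4*(0) = 9 - 0 = 9.
Roots: λ = (3 ± √9) / 2 = 0, 3.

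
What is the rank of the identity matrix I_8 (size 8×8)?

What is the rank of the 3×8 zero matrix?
rank(I_8) = 8, rank(0) = 0

The identity I_8 has 8 columns that are the standard basis vectors e_1, …, e_8. These are linearly independent, so all 8 columns are pivots and rank(I_8) = 8.
The 3×8 zero matrix has every entry zero, so every row is the zero row and there are no pivots; rank(0) = 0.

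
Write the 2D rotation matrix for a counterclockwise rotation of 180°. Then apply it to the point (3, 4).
R = [[-1, 0], [0, -1]]; R·(3, 4) = (-3, -4)

Rotation matrix formula: R(θ) = [[cos θ, -sin θ], [sin θ, cos θ]]
For θ = 180°:
cos(180°) = -1
sin(180°) = 0
R = [[-1, 0], [0, -1]]
Apply to (3, 4): [-1·3 + (0)·4, 0·3 + -1·4] = (-3, -4)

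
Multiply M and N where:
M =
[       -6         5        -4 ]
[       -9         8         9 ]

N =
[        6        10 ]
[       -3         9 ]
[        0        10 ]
MN =
[      -51       -55 ]
[      -78        72 ]

Matrix multiplication: (MN)[i][j] = sum over k of M[i][k] * N[k][j].
  (MN)[0][0] = (-6)*(6) + (5)*(-3) + (-4)*(0) = -51
  (MN)[0][1] = (-6)*(10) + (5)*(9) + (-4)*(10) = -55
  (MN)[1][0] = (-9)*(6) + (8)*(-3) + (9)*(0) = -78
  (MN)[1][1] = (-9)*(10) + (8)*(9) + (9)*(10) = 72
MN =
[      -51       -55 ]
[      -78        72 ]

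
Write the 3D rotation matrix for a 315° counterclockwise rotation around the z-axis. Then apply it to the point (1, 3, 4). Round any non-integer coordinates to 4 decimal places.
R = [[√2/2, √2/2, 0], [-√2/2, √2/2, 0], [0, 0, 1]]; R·(1, 3, 4) = (2.8284, 1.4142, 4.0000)

Rotation matrix for 315° around z-axis:
cos(315°) = √2/2, sin(315°) = -√2/2
R = [[√2/2, √2/2, 0], [-√2/2, √2/2, 0], [0, 0, 1]]
Apply to (1, 3, 4): R·[1, 3, 4]ᵀ = (2.8284, 1.4142, 4.0000)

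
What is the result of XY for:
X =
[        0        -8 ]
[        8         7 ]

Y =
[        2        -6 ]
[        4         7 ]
XY =
[      -32       -56 ]
[       44         1 ]

Matrix multiplication: (XY)[i][j] = sum over k of X[i][k] * Y[k][j].
  (XY)[0][0] = (0)*(2) + (-8)*(4) = -32
  (XY)[0][1] = (0)*(-6) + (-8)*(7) = -56
  (XY)[1][0] = (8)*(2) + (7)*(4) = 44
  (XY)[1][1] = (8)*(-6) + (7)*(7) = 1
XY =
[      -32       -56 ]
[       44         1 ]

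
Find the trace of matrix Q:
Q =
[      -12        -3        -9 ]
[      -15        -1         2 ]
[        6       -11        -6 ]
tr(Q) = -12 - 1 - 6 = -19

The trace of a square matrix is the sum of its diagonal entries.
Diagonal entries of Q: Q[0][0] = -12, Q[1][1] = -1, Q[2][2] = -6.
tr(Q) = -12 - 1 - 6 = -19.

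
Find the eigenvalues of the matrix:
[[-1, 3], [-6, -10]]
λ = -7 and λ = -4

Characteristic equation: det(A - λI) = 0
λ² - (trace)λ + (det) = 0
λ² - (-11)λ + (28) = 0
λ² + 11λ + 28 = 0
Solving: λ = -7, -4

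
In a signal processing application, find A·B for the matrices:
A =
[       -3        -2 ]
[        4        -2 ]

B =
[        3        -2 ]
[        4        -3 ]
AB =
[      -17        12 ]
[        4        -2 ]

Matrix multiplication: (AB)[i][j] = sum over k of A[i][k] * B[k][j].
  (AB)[0][0] = (-3)*(3) + (-2)*(4) = -17
  (AB)[0][1] = (-3)*(-2) + (-2)*(-3) = 12
  (AB)[1][0] = (4)*(3) + (-2)*(4) = 4
  (AB)[1][1] = (4)*(-2) + (-2)*(-3) = -2
AB =
[      -17        12 ]
[        4        -2 ]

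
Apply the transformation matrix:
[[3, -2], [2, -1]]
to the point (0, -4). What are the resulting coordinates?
(8, 4)

Matrix multiplication:
[[3, -2], [2, -1]] × [0, -4]ᵀ
= [3×0 + -2×-4, 2×0 + -1×-4]ᵀ
= [8.0000, 4.0000]ᵀ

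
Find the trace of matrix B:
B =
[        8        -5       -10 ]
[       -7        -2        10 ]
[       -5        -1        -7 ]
tr(B) = 8 - 2 - 7 = -1

The trace of a square matrix is the sum of its diagonal entries.
Diagonal entries of B: B[0][0] = 8, B[1][1] = -2, B[2][2] = -7.
tr(B) = 8 - 2 - 7 = -1.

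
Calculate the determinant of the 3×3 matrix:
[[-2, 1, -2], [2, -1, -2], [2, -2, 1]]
8

Expansion along first row:
det = -2·det([[-1,-2],[-2,1]]) - 1·det([[2,-2],[2,1]]) + -2·det([[2,-1],[2,-2]])
    = -2·(-1·1 - -2·-2) - 1·(2·1 - -2·2) + -2·(2·-2 - -1·2)
    = -2·-5 - 1·6 + -2·-2
    = 10 + -6 + 4 = 8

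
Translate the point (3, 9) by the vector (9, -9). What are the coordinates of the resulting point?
(12, 0)

Translation by (9, -9):
x' = 3 + 9 = 12
y' = 9 + -9 = 0
Homogeneous matrix: [[1, 0, 9], [0, 1, -9], [0, 0, 1]]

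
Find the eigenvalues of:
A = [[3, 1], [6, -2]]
λ = -3, 4

Solve det(A - λI) = 0. For a 2×2 matrix this is λ² - (trace)λ + det = 0.
trace(A) = 3 - 2 = 1.
det(A) = (3)*(-2) - (1)*(6) = -6 - 6 = -12.
Characteristic equation: λ² - (1)λ + (-12) = 0.
Discriminant: (1)² - 4*(-12) = 1 + 48 = 49.
Roots: λ = (1 ± √49) / 2 = -3, 4.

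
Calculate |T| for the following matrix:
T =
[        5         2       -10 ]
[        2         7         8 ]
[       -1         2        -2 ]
det(T) = -268

Expand along row 0 (cofactor expansion): det(T) = a*(e*i - f*h) - b*(d*i - f*g) + c*(d*h - e*g), where the 3×3 is [[a, b, c], [d, e, f], [g, h, i]].
Minor M_00 = (7)*(-2) - (8)*(2) = -14 - 16 = -30.
Minor M_01 = (2)*(-2) - (8)*(-1) = -4 + 8 = 4.
Minor M_02 = (2)*(2) - (7)*(-1) = 4 + 7 = 11.
det(T) = (5)*(-30) - (2)*(4) + (-10)*(11) = -150 - 8 - 110 = -268.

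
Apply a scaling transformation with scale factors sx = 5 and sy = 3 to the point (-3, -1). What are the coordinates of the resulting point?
(-15, -3)

Scaling matrix:
[[5, 0], [0, 3]]
Result: (-3 × 5, -1 × 3) = (-15, -3)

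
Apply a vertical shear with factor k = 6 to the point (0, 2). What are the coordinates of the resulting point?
(0, 2)

Shear matrix for vertical shear with factor k = 6:
[[1, 0], [6, 1]]
Result: (0, 2) → (0, 2)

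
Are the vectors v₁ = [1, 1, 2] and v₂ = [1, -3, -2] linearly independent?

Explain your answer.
Yes, linearly independent

Two vectors are linearly dependent iff one is a scalar multiple of the other.
No single scalar k satisfies v₂ = k·v₁ (the ratios of corresponding entries disagree), so v₁ and v₂ are linearly independent.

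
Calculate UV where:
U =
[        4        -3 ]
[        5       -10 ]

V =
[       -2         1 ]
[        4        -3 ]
UV =
[      -20        13 ]
[      -50        35 ]

Matrix multiplication: (UV)[i][j] = sum over k of U[i][k] * V[k][j].
  (UV)[0][0] = (4)*(-2) + (-3)*(4) = -20
  (UV)[0][1] = (4)*(1) + (-3)*(-3) = 13
  (UV)[1][0] = (5)*(-2) + (-10)*(4) = -50
  (UV)[1][1] = (5)*(1) + (-10)*(-3) = 35
UV =
[      -20        13 ]
[      -50        35 ]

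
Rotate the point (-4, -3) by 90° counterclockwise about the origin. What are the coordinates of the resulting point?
(3, -4)

Rotation matrix R(θ) = [[cos θ, -sin θ], [sin θ, cos θ]]; for θ = 90°:
R = [[0, -1], [1, 0]]
Result: R × [-4, -3]ᵀ = [0·-4 + (-1)·-3, 1·-4 + (0)·-3]ᵀ = (3, -4)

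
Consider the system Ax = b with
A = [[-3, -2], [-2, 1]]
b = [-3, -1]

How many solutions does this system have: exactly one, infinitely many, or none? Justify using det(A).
Exactly one solution

Compute det(A) = (-3)*(1) - (-2)*(-2) = -7.
Because det(A) ≠ 0, A is invertible and Ax = b has a unique solution for every b (here x = A⁻¹ b).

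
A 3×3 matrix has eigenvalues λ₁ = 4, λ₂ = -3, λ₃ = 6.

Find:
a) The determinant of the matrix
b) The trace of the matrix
det = -72, trace = 7

Two standard eigenvalue identities:
- det(A) equals the product of the eigenvalues (counted with multiplicity).
- trace(A) equals the sum of the eigenvalues.
det(A) = (4)*(-3)*(6) = -72.
trace(A) = 4 - 3 + 6 = 7.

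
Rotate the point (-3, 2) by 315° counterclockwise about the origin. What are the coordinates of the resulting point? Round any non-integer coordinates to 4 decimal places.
(-0.7071, 3.5355)

Rotation matrix R(θ) = [[cos θ, -sin θ], [sin θ, cos θ]]; for θ = 315°:
R = [[√2/2, √2/2], [-√2/2, √2/2]]
Result: R × [-3, 2]ᵀ = [√2/2·-3 + (√2/2)·2, -√2/2·-3 + (√2/2)·2]ᵀ = (-0.7071, 3.5355)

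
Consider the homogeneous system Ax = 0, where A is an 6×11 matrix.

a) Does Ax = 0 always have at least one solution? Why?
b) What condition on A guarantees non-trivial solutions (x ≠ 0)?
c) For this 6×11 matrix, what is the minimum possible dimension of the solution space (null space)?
a) Yes, x = 0 is always a solution. b) When A has linearly dependent columns (rank < n). c) Minimum nullity = 5.

a) x = 0 satisfies A·0 = 0, so the zero vector is always a solution.
b) Non-trivial solutions exist iff the columns of A are linearly dependent, equivalently rank(A) < n (the number of columns).
c) By rank-nullity, rank(A) + nullity(A) = n = 11. Since A has only 6 rows, rank(A) ≤ 6, so nullity(A) ≥ 11 - 6 = 5.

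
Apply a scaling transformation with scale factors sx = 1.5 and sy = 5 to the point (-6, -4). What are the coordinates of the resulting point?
(-9.0, -20)

Scaling matrix:
[[1.50, 0], [0, 5]]
Result: (-6 × 1.5, -4 × 5) = (-9.0, -20)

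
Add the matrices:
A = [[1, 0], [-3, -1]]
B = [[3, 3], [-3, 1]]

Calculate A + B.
[[4, 3], [-6, 0]]

Add corresponding elements:
(1)+(3)=4
(0)+(3)=3
(-3)+(-3)=-6
(-1)+(1)=0
A + B = [[4, 3], [-6, 0]]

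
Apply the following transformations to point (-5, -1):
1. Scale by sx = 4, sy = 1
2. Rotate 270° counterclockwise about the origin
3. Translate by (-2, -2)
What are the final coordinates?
(-3, 18)

Step 1: Scale → (-20, -1)
Step 2: Rotate 270° → (-1, 20)
Step 3: Translate → (-3, 18)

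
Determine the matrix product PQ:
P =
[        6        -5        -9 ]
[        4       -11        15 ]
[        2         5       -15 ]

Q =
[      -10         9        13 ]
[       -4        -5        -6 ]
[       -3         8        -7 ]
PQ =
[      -13         7       171 ]
[      -41       211        13 ]
[        5      -127       101 ]

Matrix multiplication: (PQ)[i][j] = sum over k of P[i][k] * Q[k][j].
  (PQ)[0][0] = (6)*(-10) + (-5)*(-4) + (-9)*(-3) = -13
  (PQ)[0][1] = (6)*(9) + (-5)*(-5) + (-9)*(8) = 7
  (PQ)[0][2] = (6)*(13) + (-5)*(-6) + (-9)*(-7) = 171
  (PQ)[1][0] = (4)*(-10) + (-11)*(-4) + (15)*(-3) = -41
  (PQ)[1][1] = (4)*(9) + (-11)*(-5) + (15)*(8) = 211
  (PQ)[1][2] = (4)*(13) + (-11)*(-6) + (15)*(-7) = 13
  (PQ)[2][0] = (2)*(-10) + (5)*(-4) + (-15)*(-3) = 5
  (PQ)[2][1] = (2)*(9) + (5)*(-5) + (-15)*(8) = -127
  (PQ)[2][2] = (2)*(13) + (5)*(-6) + (-15)*(-7) = 101
PQ =
[      -13         7       171 ]
[      -41       211        13 ]
[        5      -127       101 ]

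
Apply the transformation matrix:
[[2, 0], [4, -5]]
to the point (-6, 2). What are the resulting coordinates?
(-12, -34)

Matrix multiplication:
[[2, 0], [4, -5]] × [-6, 2]ᵀ
= [2×-6 + 0×2, 4×-6 + -5×2]ᵀ
= [-12.0000, -34.0000]ᵀ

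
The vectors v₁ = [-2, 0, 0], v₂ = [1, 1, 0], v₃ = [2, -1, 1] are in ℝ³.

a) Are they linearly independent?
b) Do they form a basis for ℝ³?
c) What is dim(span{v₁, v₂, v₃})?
Yes independent, yes basis, dim = 3

Stack v₁, v₂, v₃ as rows of a 3×3 matrix.
[[-2, 0, 0]; [1, 1, 0]; [2, -1, 1]] is already lower triangular with nonzero diagonal entries (-2, 1, 1), so its determinant is the product of the diagonal entries, det = (-2)·(1)·(1) = -2 ≠ 0, and the rows are linearly independent.
Three linearly independent vectors in ℝ³ form a basis for ℝ³, so dim(span{v₁,v₂,v₃}) = 3.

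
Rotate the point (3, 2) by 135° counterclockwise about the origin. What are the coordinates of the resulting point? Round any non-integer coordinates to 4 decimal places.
(-3.5355, 0.7071)

Rotation matrix R(θ) = [[cos θ, -sin θ], [sin θ, cos θ]]; for θ = 135°:
R = [[-√2/2, -√2/2], [√2/2, -√2/2]]
Result: R × [3, 2]ᵀ = [-√2/2·3 + (-√2/2)·2, √2/2·3 + (-√2/2)·2]ᵀ = (-3.5355, 0.7071)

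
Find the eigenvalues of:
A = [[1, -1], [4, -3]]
λ = -1, -1

Solve det(A - λI) = 0. For a 2×2 matrix this is λ² - (trace)λ + det = 0.
trace(A) = 1 - 3 = -2.
det(A) = (1)*(-3) - (-1)*(4) = -3 + 4 = 1.
Characteristic equation: λ² - (-2)λ + (1) = 0.
Discriminant: (-2)² - 4*(1) = 4 - 4 = 0.
Roots: λ = (-2 ± √0) / 2 = -1, -1.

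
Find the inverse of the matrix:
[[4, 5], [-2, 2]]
[[1/9, -5/18], [1/9, 2/9]]

For [[a,b],[c,d]], inverse = (1/det)·[[d,-b],[-c,a]]
det = 4·2 - 5·-2 = 18
Inverse = (1/18)·[[2, -5], [2, 4]]
        = [[1/9, -5/18], [1/9, 2/9]]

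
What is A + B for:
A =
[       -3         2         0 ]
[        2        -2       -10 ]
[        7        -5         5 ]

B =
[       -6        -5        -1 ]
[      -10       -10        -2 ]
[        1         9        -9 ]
A + B =
[       -9        -3        -1 ]
[       -8       -12       -12 ]
[        8         4        -4 ]

Matrix addition is elementwise: (A+B)[i][j] = A[i][j] + B[i][j].
  (A+B)[0][0] = (-3) + (-6) = -9
  (A+B)[0][1] = (2) + (-5) = -3
  (A+B)[0][2] = (0) + (-1) = -1
  (A+B)[1][0] = (2) + (-10) = -8
  (A+B)[1][1] = (-2) + (-10) = -12
  (A+B)[1][2] = (-10) + (-2) = -12
  (A+B)[2][0] = (7) + (1) = 8
  (A+B)[2][1] = (-5) + (9) = 4
  (A+B)[2][2] = (5) + (-9) = -4
A + B =
[       -9        -3        -1 ]
[       -8       -12       -12 ]
[        8         4        -4 ]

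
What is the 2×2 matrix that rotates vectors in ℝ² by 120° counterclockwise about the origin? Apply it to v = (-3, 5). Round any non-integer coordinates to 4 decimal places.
R = [[-1/2, -√3/2], [√3/2, -1/2]]; R·v = (-2.8301, -5.0981)

A counterclockwise rotation by angle θ in ℝ² has matrix R(θ) = [[cos θ, -sin θ], [sin θ, cos θ]].
For θ = 120°: cos θ = -1/2, sin θ = √3/2.
R(120°) = [[-1/2, -√3/2], [√3/2, -1/2]].
R·v = [-1/2·-3 + (-√3/2)·5, √3/2·-3 + -1/2·5] = (-2.8301, -5.0981).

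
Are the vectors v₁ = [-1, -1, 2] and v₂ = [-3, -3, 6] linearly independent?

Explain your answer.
No, linearly dependent (v₂ = 3·v₁)

Check whether there is a scalar k with v₂ = k·v₁.
Comparing components, k = 3 satisfies 3·[-1, -1, 2] = [-3, -3, 6].
Since v₂ is a scalar multiple of v₁, the two vectors are linearly dependent.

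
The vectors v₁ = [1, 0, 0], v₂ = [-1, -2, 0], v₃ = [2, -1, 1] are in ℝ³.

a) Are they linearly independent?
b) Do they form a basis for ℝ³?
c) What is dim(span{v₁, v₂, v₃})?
Yes independent, yes basis, dim = 3

Stack v₁, v₂, v₃ as rows of a 3×3 matrix.
[[1, 0, 0]; [-1, -2, 0]; [2, -1, 1]] is already lower triangular with nonzero diagonal entries (1, -2, 1), so its determinant is the product of the diagonal entries, det = (1)·(-2)·(1) = -2 ≠ 0, and the rows are linearly independent.
Three linearly independent vectors in ℝ³ form a basis for ℝ³, so dim(span{v₁,v₂,v₃}) = 3.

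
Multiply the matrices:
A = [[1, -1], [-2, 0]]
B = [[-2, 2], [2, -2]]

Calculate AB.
[[-4, 4], [4, -4]]

Each entry (i,j) of AB = sum over k of A[i][k]*B[k][j].
(AB)[0][0] = (1)*(-2) + (-1)*(2) = -4
(AB)[0][1] = (1)*(2) + (-1)*(-2) = 4
(AB)[1][0] = (-2)*(-2) + (0)*(2) = 4
(AB)[1][1] = (-2)*(2) + (0)*(-2) = -4
AB = [[-4, 4], [4, -4]]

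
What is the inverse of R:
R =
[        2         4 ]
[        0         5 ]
det(R) = 10
R⁻¹ =
[      1/2      -2/5 ]
[        0       1/5 ]

For a 2×2 matrix R = [[a, b], [c, d]] with det(R) ≠ 0, R⁻¹ = (1/det(R)) * [[d, -b], [-c, a]].
det(R) = (2)*(5) - (4)*(0) = 10 - 0 = 10.
R⁻¹ = (1/10) * [[5, -4], [0, 2]].
Dividing each entry by 10 and reducing:
R⁻¹ =
[      1/2      -2/5 ]
[        0       1/5 ]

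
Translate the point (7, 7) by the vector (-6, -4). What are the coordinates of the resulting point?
(1, 3)

Translation by (-6, -4):
x' = 7 + -6 = 1
y' = 7 + -4 = 3
Homogeneous matrix: [[1, 0, -6], [0, 1, -4], [0, 0, 1]]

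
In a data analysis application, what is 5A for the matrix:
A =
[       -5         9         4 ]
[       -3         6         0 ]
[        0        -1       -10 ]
5A =
[      -25        45        20 ]
[      -15        30         0 ]
[        0        -5       -50 ]

Scalar multiplication is elementwise: (5A)[i][j] = 5 * A[i][j].
  (5A)[0][0] = 5 * (-5) = -25
  (5A)[0][1] = 5 * (9) = 45
  (5A)[0][2] = 5 * (4) = 20
  (5A)[1][0] = 5 * (-3) = -15
  (5A)[1][1] = 5 * (6) = 30
  (5A)[1][2] = 5 * (0) = 0
  (5A)[2][0] = 5 * (0) = 0
  (5A)[2][1] = 5 * (-1) = -5
  (5A)[2][2] = 5 * (-10) = -50
5A =
[      -25        45        20 ]
[      -15        30         0 ]
[        0        -5       -50 ]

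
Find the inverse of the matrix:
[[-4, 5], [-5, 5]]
[[1, -1], [1, -4/5]]

For [[a,b],[c,d]], inverse = (1/det)·[[d,-b],[-c,a]]
det = -4·5 - 5·-5 = 5
Inverse = (1/5)·[[5, -5], [5, -4]]
        = [[1, -1], [1, -4/5]]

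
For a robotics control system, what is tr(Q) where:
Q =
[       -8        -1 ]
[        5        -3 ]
tr(Q) = -8 - 3 = -11

The trace of a square matrix is the sum of its diagonal entries.
Diagonal entries of Q: Q[0][0] = -8, Q[1][1] = -3.
tr(Q) = -8 - 3 = -11.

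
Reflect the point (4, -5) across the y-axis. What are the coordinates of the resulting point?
(-4, -5)

Reflection across y-axis: (4, -5) → (-4, -5)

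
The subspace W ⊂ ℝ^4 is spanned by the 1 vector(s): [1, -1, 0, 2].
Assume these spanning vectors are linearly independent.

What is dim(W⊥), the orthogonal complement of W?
dim(W⊥) = 3

For any subspace W of ℝ^n, dim(W) + dim(W⊥) = n (the whole-space dimension).
Here the given 1 vectors are linearly independent, so dim(W) = 1.
Thus dim(W⊥) = n - dim(W) = 4 - 1 = 3.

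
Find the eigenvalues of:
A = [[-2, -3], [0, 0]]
λ = -2, 0

Solve det(A - λI) = 0. For a 2×2 matrix this is λ² - (trace)λ + det = 0.
trace(A) = -2 + 0 = -2.
det(A) = (-2)*(0) - (-3)*(0) = 0 - 0 = 0.
Characteristic equation: λ² - (-2)λ + (0) = 0.
Discriminant: (-2)² - 4*(0) = 4 - 0 = 4.
Roots: λ = (-2 ± √4) / 2 = -2, 0.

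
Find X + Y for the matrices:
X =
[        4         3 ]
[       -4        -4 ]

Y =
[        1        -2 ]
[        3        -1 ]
X + Y =
[        5         1 ]
[       -1        -5 ]

Matrix addition is elementwise: (X+Y)[i][j] = X[i][j] + Y[i][j].
  (X+Y)[0][0] = (4) + (1) = 5
  (X+Y)[0][1] = (3) + (-2) = 1
  (X+Y)[1][0] = (-4) + (3) = -1
  (X+Y)[1][1] = (-4) + (-1) = -5
X + Y =
[        5         1 ]
[       -1        -5 ]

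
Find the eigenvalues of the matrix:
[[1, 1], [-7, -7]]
λ = -6 and λ = 0

Characteristic equation: det(A - λI) = 0
λ² - (trace)λ + (det) = 0
λ² - (-6)λ + (0) = 0
λ² + 6λ + 0 = 0
Solving: λ = -6, 0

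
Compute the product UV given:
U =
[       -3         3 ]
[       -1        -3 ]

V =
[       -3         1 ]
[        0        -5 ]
UV =
[        9       -18 ]
[        3        14 ]

Matrix multiplication: (UV)[i][j] = sum over k of U[i][k] * V[k][j].
  (UV)[0][0] = (-3)*(-3) + (3)*(0) = 9
  (UV)[0][1] = (-3)*(1) + (3)*(-5) = -18
  (UV)[1][0] = (-1)*(-3) + (-3)*(0) = 3
  (UV)[1][1] = (-1)*(1) + (-3)*(-5) = 14
UV =
[        9       -18 ]
[        3        14 ]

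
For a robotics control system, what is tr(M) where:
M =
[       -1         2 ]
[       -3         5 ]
tr(M) = -1 + 5 = 4

The trace of a square matrix is the sum of its diagonal entries.
Diagonal entries of M: M[0][0] = -1, M[1][1] = 5.
tr(M) = -1 + 5 = 4.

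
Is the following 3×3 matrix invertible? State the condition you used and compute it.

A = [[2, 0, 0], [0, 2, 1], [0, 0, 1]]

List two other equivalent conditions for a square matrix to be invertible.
Yes, invertible; det(A) = 4 ≠ 0. Equivalent conditions: rank(A) = 3; Ax = 0 has only the trivial solution; 0 is not an eigenvalue; the columns of A are linearly independent.

To check invertibility, compute det(A).
The given matrix is triangular, so det(A) equals the product of its diagonal entries = 4 ≠ 0.
Since det(A) ≠ 0, A is invertible.
Equivalent conditions for a square matrix A to be invertible:
- rank(A) = 3 (full rank).
- The homogeneous system Ax = 0 has only the trivial solution x = 0.
- 0 is not an eigenvalue of A.
- The columns (equivalently rows) of A are linearly independent.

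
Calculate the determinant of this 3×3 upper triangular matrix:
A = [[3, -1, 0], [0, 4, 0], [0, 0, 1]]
12

The determinant of a triangular matrix is the product of its diagonal entries (the off-diagonal entries above the diagonal do not affect it).
det(A) = (3) * (4) * (1) = 12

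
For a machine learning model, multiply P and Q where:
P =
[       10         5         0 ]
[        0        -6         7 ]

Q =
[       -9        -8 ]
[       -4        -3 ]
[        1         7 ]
PQ =
[     -110       -95 ]
[       31        67 ]

Matrix multiplication: (PQ)[i][j] = sum over k of P[i][k] * Q[k][j].
  (PQ)[0][0] = (10)*(-9) + (5)*(-4) + (0)*(1) = -110
  (PQ)[0][1] = (10)*(-8) + (5)*(-3) + (0)*(7) = -95
  (PQ)[1][0] = (0)*(-9) + (-6)*(-4) + (7)*(1) = 31
  (PQ)[1][1] = (0)*(-8) + (-6)*(-3) + (7)*(7) = 67
PQ =
[     -110       -95 ]
[       31        67 ]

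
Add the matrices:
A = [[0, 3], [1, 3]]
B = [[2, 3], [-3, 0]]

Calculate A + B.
[[2, 6], [-2, 3]]

Add corresponding elements:
(0)+(2)=2
(3)+(3)=6
(1)+(-3)=-2
(3)+(0)=3
A + B = [[2, 6], [-2, 3]]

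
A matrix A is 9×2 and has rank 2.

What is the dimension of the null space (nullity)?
0

The rank-nullity theorem for an m×n matrix states:
rank(A) + nullity(A) = n (the number of columns).
Here n = 2 and rank(A) = 2, so nullity(A) = 2 - 2 = 0.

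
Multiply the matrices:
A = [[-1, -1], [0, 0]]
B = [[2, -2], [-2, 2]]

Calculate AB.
[[0, 0], [0, 0]]

Each entry (i,j) of AB = sum over k of A[i][k]*B[k][j].
(AB)[0][0] = (-1)*(2) + (-1)*(-2) = 0
(AB)[0][1] = (-1)*(-2) + (-1)*(2) = 0
(AB)[1][0] = (0)*(2) + (0)*(-2) = 0
(AB)[1][1] = (0)*(-2) + (0)*(2) = 0
AB = [[0, 0], [0, 0]]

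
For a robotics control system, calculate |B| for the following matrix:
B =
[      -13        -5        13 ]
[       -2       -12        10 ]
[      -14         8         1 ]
det(B) = -506

Expand along row 0 (cofactor expansion): det(B) = a*(e*i - f*h) - b*(d*i - f*g) + c*(d*h - e*g), where the 3×3 is [[a, b, c], [d, e, f], [g, h, i]].
Minor M_00 = (-12)*(1) - (10)*(8) = -12 - 80 = -92.
Minor M_01 = (-2)*(1) - (10)*(-14) = -2 + 140 = 138.
Minor M_02 = (-2)*(8) - (-12)*(-14) = -16 - 168 = -184.
det(B) = (-13)*(-92) - (-5)*(138) + (13)*(-184) = 1196 + 690 - 2392 = -506.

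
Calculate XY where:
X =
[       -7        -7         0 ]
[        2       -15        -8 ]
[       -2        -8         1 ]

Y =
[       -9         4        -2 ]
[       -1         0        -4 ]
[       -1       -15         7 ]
XY =
[       70       -28        42 ]
[        5       128         0 ]
[       25       -23        43 ]

Matrix multiplication: (XY)[i][j] = sum over k of X[i][k] * Y[k][j].
  (XY)[0][0] = (-7)*(-9) + (-7)*(-1) + (0)*(-1) = 70
  (XY)[0][1] = (-7)*(4) + (-7)*(0) + (0)*(-15) = -28
  (XY)[0][2] = (-7)*(-2) + (-7)*(-4) + (0)*(7) = 42
  (XY)[1][0] = (2)*(-9) + (-15)*(-1) + (-8)*(-1) = 5
  (XY)[1][1] = (2)*(4) + (-15)*(0) + (-8)*(-15) = 128
  (XY)[1][2] = (2)*(-2) + (-15)*(-4) + (-8)*(7) = 0
  (XY)[2][0] = (-2)*(-9) + (-8)*(-1) + (1)*(-1) = 25
  (XY)[2][1] = (-2)*(4) + (-8)*(0) + (1)*(-15) = -23
  (XY)[2][2] = (-2)*(-2) + (-8)*(-4) + (1)*(7) = 43
XY =
[       70       -28        42 ]
[        5       128         0 ]
[       25       -23        43 ]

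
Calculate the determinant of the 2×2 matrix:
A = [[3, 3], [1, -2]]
-9

For A = [[a, b], [c, d]], det(A) = a*d - b*c.
det(A) = (3)*(-2) - (3)*(1) = -6 - 3 = -9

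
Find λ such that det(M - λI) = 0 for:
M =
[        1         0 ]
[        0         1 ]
λ = 1, 1

Solve det(M - λI) = 0. For a 2×2 matrix the characteristic equation is λ² - (trace)λ + det = 0.
trace(M) = a + d = 1 + 1 = 2.
det(M) = a*d - b*c = (1)*(1) - (0)*(0) = 1 - 0 = 1.
Characteristic equation: λ² - (2)λ + (1) = 0.
Discriminant = (2)² - 4*(1) = 4 - 4 = 0.
λ = (2 ± √0) / 2 = (2 ± 0) / 2 = 1, 1.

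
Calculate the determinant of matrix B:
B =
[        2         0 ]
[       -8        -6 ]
det(B) = -12

For a 2×2 matrix [[a, b], [c, d]], det = a*d - b*c.
det(B) = (2)*(-6) - (0)*(-8) = -12 - 0 = -12.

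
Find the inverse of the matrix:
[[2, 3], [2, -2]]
[[1/5, 3/10], [1/5, -1/5]]

For [[a,b],[c,d]], inverse = (1/det)·[[d,-b],[-c,a]]
det = 2·-2 - 3·2 = -10
Inverse = (1/-10)·[[-2, -3], [-2, 2]]
        = [[1/5, 3/10], [1/5, -1/5]]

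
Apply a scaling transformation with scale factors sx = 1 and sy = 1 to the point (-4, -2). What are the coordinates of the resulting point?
(-4, -2)

Scaling matrix:
[[1, 0], [0, 1]]
Result: (-4 × 1, -2 × 1) = (-4, -2)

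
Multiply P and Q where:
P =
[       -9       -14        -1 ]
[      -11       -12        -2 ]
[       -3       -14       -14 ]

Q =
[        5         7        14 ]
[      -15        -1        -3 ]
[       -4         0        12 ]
PQ =
[      169       -49       -96 ]
[      133       -65      -142 ]
[      251        -7      -168 ]

Matrix multiplication: (PQ)[i][j] = sum over k of P[i][k] * Q[k][j].
  (PQ)[0][0] = (-9)*(5) + (-14)*(-15) + (-1)*(-4) = 169
  (PQ)[0][1] = (-9)*(7) + (-14)*(-1) + (-1)*(0) = -49
  (PQ)[0][2] = (-9)*(14) + (-14)*(-3) + (-1)*(12) = -96
  (PQ)[1][0] = (-11)*(5) + (-12)*(-15) + (-2)*(-4) = 133
  (PQ)[1][1] = (-11)*(7) + (-12)*(-1) + (-2)*(0) = -65
  (PQ)[1][2] = (-11)*(14) + (-12)*(-3) + (-2)*(12) = -142
  (PQ)[2][0] = (-3)*(5) + (-14)*(-15) + (-14)*(-4) = 251
  (PQ)[2][1] = (-3)*(7) + (-14)*(-1) + (-14)*(0) = -7
  (PQ)[2][2] = (-3)*(14) + (-14)*(-3) + (-14)*(12) = -168
PQ =
[      169       -49       -96 ]
[      133       -65      -142 ]
[      251        -7      -168 ]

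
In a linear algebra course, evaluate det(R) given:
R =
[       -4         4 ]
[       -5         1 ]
det(R) = 16

For a 2×2 matrix [[a, b], [c, d]], det = a*d - b*c.
det(R) = (-4)*(1) - (4)*(-5) = -4 + 20 = 16.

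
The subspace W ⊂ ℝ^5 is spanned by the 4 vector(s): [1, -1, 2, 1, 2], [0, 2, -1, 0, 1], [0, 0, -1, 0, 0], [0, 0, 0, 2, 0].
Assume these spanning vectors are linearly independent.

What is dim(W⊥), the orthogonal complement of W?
dim(W⊥) = 1

For any subspace W of ℝ^n, dim(W) + dim(W⊥) = n (the whole-space dimension).
Here the given 4 vectors are linearly independent, so dim(W) = 4.
Thus dim(W⊥) = n - dim(W) = 5 - 4 = 1.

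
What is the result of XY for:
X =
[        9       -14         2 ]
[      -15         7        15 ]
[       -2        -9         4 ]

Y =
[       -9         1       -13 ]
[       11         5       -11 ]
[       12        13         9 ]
XY =
[     -211       -35        55 ]
[      392       215       253 ]
[      -33         5       161 ]

Matrix multiplication: (XY)[i][j] = sum over k of X[i][k] * Y[k][j].
  (XY)[0][0] = (9)*(-9) + (-14)*(11) + (2)*(12) = -211
  (XY)[0][1] = (9)*(1) + (-14)*(5) + (2)*(13) = -35
  (XY)[0][2] = (9)*(-13) + (-14)*(-11) + (2)*(9) = 55
  (XY)[1][0] = (-15)*(-9) + (7)*(11) + (15)*(12) = 392
  (XY)[1][1] = (-15)*(1) + (7)*(5) + (15)*(13) = 215
  (XY)[1][2] = (-15)*(-13) + (7)*(-11) + (15)*(9) = 253
  (XY)[2][0] = (-2)*(-9) + (-9)*(11) + (4)*(12) = -33
  (XY)[2][1] = (-2)*(1) + (-9)*(5) + (4)*(13) = 5
  (XY)[2][2] = (-2)*(-13) + (-9)*(-11) + (4)*(9) = 161
XY =
[     -211       -35        55 ]
[      392       215       253 ]
[      -33         5       161 ]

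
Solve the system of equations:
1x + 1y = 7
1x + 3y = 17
x = 2, y = 5

Use elimination (row reduction):
Equation 1: 1x + 1y = 7.
Equation 2: 1x + 3y = 17.
Multiply Eq1 by 1 and Eq2 by 1: 1x + 1y = 7;  1x + 3y = 17.
Subtract: (2)y = 10, so y = 5.
Back-substitute into Eq1: 1x + 1*(5) = 7, so x = 2.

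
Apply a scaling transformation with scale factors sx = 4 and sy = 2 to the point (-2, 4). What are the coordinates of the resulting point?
(-8, 8)

Scaling matrix:
[[4, 0], [0, 2]]
Result: (-2 × 4, 4 × 2) = (-8, 8)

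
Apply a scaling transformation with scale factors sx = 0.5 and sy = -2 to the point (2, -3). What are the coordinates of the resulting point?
(1.0, 6)

Scaling matrix:
[[0.50, 0], [0, -2]]
Result: (2 × 0.5, -3 × -2) = (1.0, 6)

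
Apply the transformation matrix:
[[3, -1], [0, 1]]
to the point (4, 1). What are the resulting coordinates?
(11, 1)

Matrix multiplication:
[[3, -1], [0, 1]] × [4, 1]ᵀ
= [3×4 + -1×1, 0×4 + 1×1]ᵀ
= [11.0000, 1.0000]ᵀ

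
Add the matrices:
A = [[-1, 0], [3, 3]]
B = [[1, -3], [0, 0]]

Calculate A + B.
[[0, -3], [3, 3]]

Add corresponding elements:
(-1)+(1)=0
(0)+(-3)=-3
(3)+(0)=3
(3)+(0)=3
A + B = [[0, -3], [3, 3]]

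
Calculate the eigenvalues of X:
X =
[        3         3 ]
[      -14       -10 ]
λ = -4, -3

Solve det(X - λI) = 0. For a 2×2 matrix the characteristic equation is λ² - (trace)λ + det = 0.
trace(X) = a + d = 3 - 10 = -7.
det(X) = a*d - b*c = (3)*(-10) - (3)*(-14) = -30 + 42 = 12.
Characteristic equation: λ² - (-7)λ + (12) = 0.
Discriminant = (-7)² - 4*(12) = 49 - 48 = 1.
λ = (-7 ± √1) / 2 = (-7 ± 1) / 2 = -4, -3.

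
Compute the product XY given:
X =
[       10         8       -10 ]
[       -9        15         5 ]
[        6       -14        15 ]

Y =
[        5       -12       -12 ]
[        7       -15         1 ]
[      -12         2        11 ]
XY =
[      226      -260      -222 ]
[        0      -107       178 ]
[     -248       168        79 ]

Matrix multiplication: (XY)[i][j] = sum over k of X[i][k] * Y[k][j].
  (XY)[0][0] = (10)*(5) + (8)*(7) + (-10)*(-12) = 226
  (XY)[0][1] = (10)*(-12) + (8)*(-15) + (-10)*(2) = -260
  (XY)[0][2] = (10)*(-12) + (8)*(1) + (-10)*(11) = -222
  (XY)[1][0] = (-9)*(5) + (15)*(7) + (5)*(-12) = 0
  (XY)[1][1] = (-9)*(-12) + (15)*(-15) + (5)*(2) = -107
  (XY)[1][2] = (-9)*(-12) + (15)*(1) + (5)*(11) = 178
  (XY)[2][0] = (6)*(5) + (-14)*(7) + (15)*(-12) = -248
  (XY)[2][1] = (6)*(-12) + (-14)*(-15) + (15)*(2) = 168
  (XY)[2][2] = (6)*(-12) + (-14)*(1) + (15)*(11) = 79
XY =
[      226      -260      -222 ]
[        0      -107       178 ]
[     -248       168        79 ]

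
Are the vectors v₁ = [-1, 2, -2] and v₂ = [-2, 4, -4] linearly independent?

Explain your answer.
No, linearly dependent (v₂ = 2·v₁)

Check whether there is a scalar k with v₂ = k·v₁.
Comparing components, k = 2 satisfies 2·[-1, 2, -2] = [-2, 4, -4].
Since v₂ is a scalar multiple of v₁, the two vectors are linearly dependent.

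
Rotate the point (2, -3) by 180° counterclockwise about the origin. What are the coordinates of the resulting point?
(-2, 3)

Rotation matrix R(θ) = [[cos θ, -sin θ], [sin θ, cos θ]]; for θ = 180°:
R = [[-1, 0], [0, -1]]
Result: R × [2, -3]ᵀ = [-1·2 + (0)·-3, 0·2 + (-1)·-3]ᵀ = (-2, 3)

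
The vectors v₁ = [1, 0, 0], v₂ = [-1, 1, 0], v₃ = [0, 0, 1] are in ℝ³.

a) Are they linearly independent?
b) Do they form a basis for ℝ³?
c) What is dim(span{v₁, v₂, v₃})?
Yes independent, yes basis, dim = 3

Stack v₁, v₂, v₃ as rows of a 3×3 matrix.
[[1, 0, 0]; [-1, 1, 0]; [0, 0, 1]] is already lower triangular with nonzero diagonal entries (1, 1, 1), so its determinant is the product of the diagonal entries, det = (1)·(1)·(1) = 1 ≠ 0, and the rows are linearly independent.
Three linearly independent vectors in ℝ³ form a basis for ℝ³, so dim(span{v₁,v₂,v₃}) = 3.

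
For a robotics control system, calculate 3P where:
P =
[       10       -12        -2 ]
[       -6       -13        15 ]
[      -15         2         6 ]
3P =
[       30       -36        -6 ]
[      -18       -39        45 ]
[      -45         6        18 ]

Scalar multiplication is elementwise: (3P)[i][j] = 3 * P[i][j].
  (3P)[0][0] = 3 * (10) = 30
  (3P)[0][1] = 3 * (-12) = -36
  (3P)[0][2] = 3 * (-2) = -6
  (3P)[1][0] = 3 * (-6) = -18
  (3P)[1][1] = 3 * (-13) = -39
  (3P)[1][2] = 3 * (15) = 45
  (3P)[2][0] = 3 * (-15) = -45
  (3P)[2][1] = 3 * (2) = 6
  (3P)[2][2] = 3 * (6) = 18
3P =
[       30       -36        -6 ]
[      -18       -39        45 ]
[      -45         6        18 ]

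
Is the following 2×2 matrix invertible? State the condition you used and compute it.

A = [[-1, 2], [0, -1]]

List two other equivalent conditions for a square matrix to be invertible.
Yes, invertible; det(A) = 1 ≠ 0. Equivalent conditions: rank(A) = 2; Ax = 0 has only the trivial solution; 0 is not an eigenvalue; the columns of A are linearly independent.

To check invertibility, compute det(A).
The given matrix is triangular, so det(A) equals the product of its diagonal entries = 1 ≠ 0.
Since det(A) ≠ 0, A is invertible.
Equivalent conditions for a square matrix A to be invertible:
- rank(A) = 2 (full rank).
- The homogeneous system Ax = 0 has only the trivial solution x = 0.
- 0 is not an eigenvalue of A.
- The columns (equivalently rows) of A are linearly independent.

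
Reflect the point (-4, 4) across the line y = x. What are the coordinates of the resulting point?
(4, -4)

Reflection across line y = x: (-4, 4) → (4, -4)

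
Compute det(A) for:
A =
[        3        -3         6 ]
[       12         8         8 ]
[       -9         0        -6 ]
det(A) = 288

Expand along row 0 (cofactor expansion): det(A) = a*(e*i - f*h) - b*(d*i - f*g) + c*(d*h - e*g), where the 3×3 is [[a, b, c], [d, e, f], [g, h, i]].
Minor M_00 = (8)*(-6) - (8)*(0) = -48 - 0 = -48.
Minor M_01 = (12)*(-6) - (8)*(-9) = -72 + 72 = 0.
Minor M_02 = (12)*(0) - (8)*(-9) = 0 + 72 = 72.
det(A) = (3)*(-48) - (-3)*(0) + (6)*(72) = -144 + 0 + 432 = 288.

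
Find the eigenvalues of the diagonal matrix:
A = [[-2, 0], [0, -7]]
λ₁ = -2, λ₂ = -7

The characteristic polynomial of A is det(A - λI) = (-2 - λ)(-7 - λ) = 0.
The roots are λ = -2 and λ = -7, so the eigenvalues are the diagonal entries.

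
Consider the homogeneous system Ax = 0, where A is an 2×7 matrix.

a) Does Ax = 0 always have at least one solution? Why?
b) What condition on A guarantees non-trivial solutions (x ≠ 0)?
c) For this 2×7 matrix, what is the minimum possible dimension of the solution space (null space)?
a) Yes, x = 0 is always a solution. b) When A has linearly dependent columns (rank < n). c) Minimum nullity = 5.

a) x = 0 satisfies A·0 = 0, so the zero vector is always a solution.
b) Non-trivial solutions exist iff the columns of A are linearly dependent, equivalently rank(A) < n (the number of columns).
c) By rank-nullity, rank(A) + nullity(A) = n = 7. Since A has only 2 rows, rank(A) ≤ 2, so nullity(A) ≥ 7 - 2 = 5.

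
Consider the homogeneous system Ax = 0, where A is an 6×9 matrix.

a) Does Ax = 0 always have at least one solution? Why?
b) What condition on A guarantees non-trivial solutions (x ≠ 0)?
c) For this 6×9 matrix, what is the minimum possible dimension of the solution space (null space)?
a) Yes, x = 0 is always a solution. b) When A has linearly dependent columns (rank < n). c) Minimum nullity = 3.

a) x = 0 satisfies A·0 = 0, so the zero vector is always a solution.
b) Non-trivial solutions exist iff the columns of A are linearly dependent, equivalently rank(A) < n (the number of columns).
c) By rank-nullity, rank(A) + nullity(A) = n = 9. Since A has only 6 rows, rank(A) ≤ 6, so nullity(A) ≥ 9 - 6 = 3.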